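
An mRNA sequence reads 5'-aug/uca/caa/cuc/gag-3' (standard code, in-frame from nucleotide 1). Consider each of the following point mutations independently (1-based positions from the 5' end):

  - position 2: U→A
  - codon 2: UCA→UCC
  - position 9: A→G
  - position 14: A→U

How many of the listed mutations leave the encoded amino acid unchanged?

2

Codon 1: AUG (Met) → AAG (Lys) — missense.
Codon 2: UCA (Ser) → UCC (Ser) — synonymous.
Codon 3: CAA (Gln) → CAG (Gln) — synonymous.
Codon 5: GAG (Glu) → GUG (Val) — missense.
Synonymous: 2 of 4.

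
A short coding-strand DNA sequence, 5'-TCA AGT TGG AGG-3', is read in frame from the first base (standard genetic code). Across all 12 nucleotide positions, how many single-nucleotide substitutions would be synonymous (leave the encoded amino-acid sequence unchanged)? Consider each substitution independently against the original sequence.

6

Codon 1 (TCA, Ser): 3 synonymous substitutions.
Codon 2 (AGT, Ser): 1 synonymous substitution.
Codon 3 (TGG, Trp): 0 synonymous substitutions.
Codon 4 (AGG, Arg): 2 synonymous substitutions.
Total: 3 + 1 + 0 + 2 = 6.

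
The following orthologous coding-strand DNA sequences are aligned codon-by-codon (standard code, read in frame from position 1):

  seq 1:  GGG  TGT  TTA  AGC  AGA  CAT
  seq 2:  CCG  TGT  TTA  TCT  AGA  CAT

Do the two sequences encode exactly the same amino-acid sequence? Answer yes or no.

Codon 1: GGG Gly / CCG Pro — nonsynonymous.
Codon 2: TGT Cys / TGT Cys — identical.
Codon 3: TTA Leu / TTA Leu — identical.
Codon 4: AGC Ser / TCT Ser — synonymous.
Codon 5: AGA Arg / AGA Arg — identical.
Codon 6: CAT His / CAT His — identical.
Nonsynonymous differences: 1 → different protein.

no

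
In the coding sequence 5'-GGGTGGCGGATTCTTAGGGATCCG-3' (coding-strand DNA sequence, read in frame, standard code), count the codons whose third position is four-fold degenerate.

4

Codon 1 GGG (Gly): third position 4-fold.
Codon 2 TGG (Trp): third position 1-fold.
Codon 3 CGG (Arg): third position 4-fold.
Codon 4 ATT (Ile): third position 3-fold.
Codon 5 CTT (Leu): third position 4-fold.
Codon 6 AGG (Arg): third position 2-fold.
Codon 7 GAT (Asp): third position 2-fold.
Codon 8 CCG (Pro): third position 4-fold.
Four-fold degenerate third positions: 4.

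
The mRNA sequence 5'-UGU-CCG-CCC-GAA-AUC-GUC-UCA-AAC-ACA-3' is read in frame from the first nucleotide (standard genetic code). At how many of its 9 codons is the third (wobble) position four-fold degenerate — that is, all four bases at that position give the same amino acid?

5

Codon 1 UGU (Cys): third position 2-fold.
Codon 2 CCG (Pro): third position 4-fold.
Codon 3 CCC (Pro): third position 4-fold.
Codon 4 GAA (Glu): third position 2-fold.
Codon 5 AUC (Ile): third position 3-fold.
Codon 6 GUC (Val): third position 4-fold.
Codon 7 UCA (Ser): third position 4-fold.
Codon 8 AAC (Asn): third position 2-fold.
Codon 9 ACA (Thr): third position 4-fold.
Four-fold degenerate third positions: 5.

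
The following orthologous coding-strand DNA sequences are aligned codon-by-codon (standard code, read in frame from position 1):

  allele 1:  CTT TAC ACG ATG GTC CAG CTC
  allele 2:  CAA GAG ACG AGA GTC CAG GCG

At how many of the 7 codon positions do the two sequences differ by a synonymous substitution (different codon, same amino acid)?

0

Codon 1: CTT Leu / CAA Gln — nonsynonymous.
Codon 2: TAC Tyr / GAG Glu — nonsynonymous.
Codon 3: ACG Thr / ACG Thr — identical.
Codon 4: ATG Met / AGA Arg — nonsynonymous.
Codon 5: GTC Val / GTC Val — identical.
Codon 6: CAG Gln / CAG Gln — identical.
Codon 7: CTC Leu / GCG Ala — nonsynonymous.
Synonymous differences: 0.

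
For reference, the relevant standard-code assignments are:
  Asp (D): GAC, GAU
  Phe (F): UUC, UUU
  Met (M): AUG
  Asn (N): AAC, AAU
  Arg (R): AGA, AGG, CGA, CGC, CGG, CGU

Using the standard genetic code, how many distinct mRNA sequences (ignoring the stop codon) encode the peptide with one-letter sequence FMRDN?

48

Phe: 2 codons.
Met: 1 codon.
Arg: 6 codons.
Asp: 2 codons.
Asn: 2 codons.
2 × 1 × 6 × 2 × 2 = 48.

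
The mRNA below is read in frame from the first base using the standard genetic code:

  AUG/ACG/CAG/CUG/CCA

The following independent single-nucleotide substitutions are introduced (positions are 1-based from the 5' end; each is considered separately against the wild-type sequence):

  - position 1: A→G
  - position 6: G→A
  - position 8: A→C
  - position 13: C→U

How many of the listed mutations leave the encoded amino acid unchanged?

Codon 1: AUG (Met) → GUG (Val) — missense.
Codon 2: ACG (Thr) → ACA (Thr) — synonymous.
Codon 3: CAG (Gln) → CCG (Pro) — missense.
Codon 5: CCA (Pro) → UCA (Ser) — missense.
Synonymous: 1 of 4.

1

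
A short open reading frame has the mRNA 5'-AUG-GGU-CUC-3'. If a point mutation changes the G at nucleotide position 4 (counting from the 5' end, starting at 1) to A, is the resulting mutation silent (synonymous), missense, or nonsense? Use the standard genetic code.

Position 4 falls in codon 2: GGU → Gly.
After the substitution the codon is AGU → Ser.
Gly ≠ Ser, so this is a missense mutation.

missense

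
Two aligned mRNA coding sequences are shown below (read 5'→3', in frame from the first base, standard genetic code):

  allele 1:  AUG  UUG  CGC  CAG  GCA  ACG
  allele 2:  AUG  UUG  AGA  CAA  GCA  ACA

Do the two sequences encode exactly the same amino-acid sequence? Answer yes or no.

yes

Codon 1: AUG Met / AUG Met — identical.
Codon 2: UUG Leu / UUG Leu — identical.
Codon 3: CGC Arg / AGA Arg — synonymous.
Codon 4: CAG Gln / CAA Gln — synonymous.
Codon 5: GCA Ala / GCA Ala — identical.
Codon 6: ACG Thr / ACA Thr — synonymous.
Nonsynonymous differences: 0 → same protein.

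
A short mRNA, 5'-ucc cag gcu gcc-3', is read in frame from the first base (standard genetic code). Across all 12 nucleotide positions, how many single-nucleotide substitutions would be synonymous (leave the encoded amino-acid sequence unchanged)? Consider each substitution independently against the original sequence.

10

Codon 1 (UCC, Ser): 3 synonymous substitutions.
Codon 2 (CAG, Gln): 1 synonymous substitution.
Codon 3 (GCU, Ala): 3 synonymous substitutions.
Codon 4 (GCC, Ala): 3 synonymous substitutions.
Total: 3 + 1 + 3 + 3 = 10.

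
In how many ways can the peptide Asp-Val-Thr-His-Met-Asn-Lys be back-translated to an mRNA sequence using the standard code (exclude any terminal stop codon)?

256

Asp: 2 codons.
Val: 4 codons.
Thr: 4 codons.
His: 2 codons.
Met: 1 codon.
Asn: 2 codons.
Lys: 2 codons.
2 × 4 × 4 × 2 × 1 × 2 × 2 = 256.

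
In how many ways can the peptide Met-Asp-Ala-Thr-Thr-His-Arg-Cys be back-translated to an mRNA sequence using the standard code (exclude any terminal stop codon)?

Met: 1 codon.
Asp: 2 codons.
Ala: 4 codons.
Thr: 4 codons.
Thr: 4 codons.
His: 2 codons.
Arg: 6 codons.
Cys: 2 codons.
1 × 2 × 4 × 4 × 4 × 2 × 6 × 2 = 3072.

3072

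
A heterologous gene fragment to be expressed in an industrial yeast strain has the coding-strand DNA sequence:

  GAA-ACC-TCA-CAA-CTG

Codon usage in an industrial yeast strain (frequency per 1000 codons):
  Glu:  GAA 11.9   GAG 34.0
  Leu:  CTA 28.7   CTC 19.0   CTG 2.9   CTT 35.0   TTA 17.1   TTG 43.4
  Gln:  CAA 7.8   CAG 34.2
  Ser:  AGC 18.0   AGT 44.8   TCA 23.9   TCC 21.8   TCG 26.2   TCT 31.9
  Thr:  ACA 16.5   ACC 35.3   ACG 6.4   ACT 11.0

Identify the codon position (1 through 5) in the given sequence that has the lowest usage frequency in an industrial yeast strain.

Codon 1 GAA (Glu): 11.9 per 1000.
Codon 2 ACC (Thr): 35.3 per 1000.
Codon 3 TCA (Ser): 23.9 per 1000.
Codon 4 CAA (Gln): 7.8 per 1000.
Codon 5 CTG (Leu): 2.9 per 1000.
Lowest frequency is 2.9 at codon 5.

5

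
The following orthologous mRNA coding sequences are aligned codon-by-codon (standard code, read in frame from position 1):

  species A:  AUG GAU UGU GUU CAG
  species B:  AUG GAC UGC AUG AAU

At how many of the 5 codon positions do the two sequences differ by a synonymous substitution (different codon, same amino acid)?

Codon 1: AUG Met / AUG Met — identical.
Codon 2: GAU Asp / GAC Asp — synonymous.
Codon 3: UGU Cys / UGC Cys — synonymous.
Codon 4: GUU Val / AUG Met — nonsynonymous.
Codon 5: CAG Gln / AAU Asn — nonsynonymous.
Synonymous differences: 2.

2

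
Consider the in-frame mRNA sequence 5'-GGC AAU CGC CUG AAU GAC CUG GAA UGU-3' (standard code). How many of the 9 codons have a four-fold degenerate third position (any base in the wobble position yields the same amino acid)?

Codon 1 GGC (Gly): third position 4-fold.
Codon 2 AAU (Asn): third position 2-fold.
Codon 3 CGC (Arg): third position 4-fold.
Codon 4 CUG (Leu): third position 4-fold.
Codon 5 AAU (Asn): third position 2-fold.
Codon 6 GAC (Asp): third position 2-fold.
Codon 7 CUG (Leu): third position 4-fold.
Codon 8 GAA (Glu): third position 2-fold.
Codon 9 UGU (Cys): third position 2-fold.
Four-fold degenerate third positions: 4.

4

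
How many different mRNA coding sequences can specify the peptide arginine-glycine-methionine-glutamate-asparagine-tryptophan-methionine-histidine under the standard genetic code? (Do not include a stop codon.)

Arg: 6 codons.
Gly: 4 codons.
Met: 1 codon.
Glu: 2 codons.
Asn: 2 codons.
Trp: 1 codon.
Met: 1 codon.
His: 2 codons.
6 × 4 × 1 × 2 × 2 × 1 × 1 × 2 = 192.

192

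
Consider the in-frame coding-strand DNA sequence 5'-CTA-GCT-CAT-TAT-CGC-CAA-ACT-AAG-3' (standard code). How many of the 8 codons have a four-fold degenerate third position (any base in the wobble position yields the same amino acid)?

4

Codon 1 CTA (Leu): third position 4-fold.
Codon 2 GCT (Ala): third position 4-fold.
Codon 3 CAT (His): third position 2-fold.
Codon 4 TAT (Tyr): third position 2-fold.
Codon 5 CGC (Arg): third position 4-fold.
Codon 6 CAA (Gln): third position 2-fold.
Codon 7 ACT (Thr): third position 4-fold.
Codon 8 AAG (Lys): third position 2-fold.
Four-fold degenerate third positions: 4.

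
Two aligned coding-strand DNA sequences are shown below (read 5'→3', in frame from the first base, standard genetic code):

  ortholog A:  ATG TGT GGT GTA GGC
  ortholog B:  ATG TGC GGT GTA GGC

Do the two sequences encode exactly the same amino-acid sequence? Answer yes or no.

Codon 1: ATG Met / ATG Met — identical.
Codon 2: TGT Cys / TGC Cys — synonymous.
Codon 3: GGT Gly / GGT Gly — identical.
Codon 4: GTA Val / GTA Val — identical.
Codon 5: GGC Gly / GGC Gly — identical.
Nonsynonymous differences: 0 → same protein.

yes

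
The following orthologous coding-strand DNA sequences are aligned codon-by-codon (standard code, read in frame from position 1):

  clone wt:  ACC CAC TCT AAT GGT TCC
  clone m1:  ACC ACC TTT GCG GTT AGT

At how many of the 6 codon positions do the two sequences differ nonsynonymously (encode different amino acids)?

Codon 1: ACC Thr / ACC Thr — identical.
Codon 2: CAC His / ACC Thr — nonsynonymous.
Codon 3: TCT Ser / TTT Phe — nonsynonymous.
Codon 4: AAT Asn / GCG Ala — nonsynonymous.
Codon 5: GGT Gly / GTT Val — nonsynonymous.
Codon 6: TCC Ser / AGT Ser — synonymous.
Nonsynonymous differences: 4.

4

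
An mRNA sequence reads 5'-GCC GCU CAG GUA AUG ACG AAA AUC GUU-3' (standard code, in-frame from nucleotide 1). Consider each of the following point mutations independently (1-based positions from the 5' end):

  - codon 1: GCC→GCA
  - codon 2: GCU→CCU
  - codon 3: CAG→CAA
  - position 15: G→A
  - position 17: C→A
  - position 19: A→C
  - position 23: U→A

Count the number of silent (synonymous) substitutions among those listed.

2

Codon 1: GCC (Ala) → GCA (Ala) — synonymous.
Codon 2: GCU (Ala) → CCU (Pro) — missense.
Codon 3: CAG (Gln) → CAA (Gln) — synonymous.
Codon 5: AUG (Met) → AUA (Ile) — missense.
Codon 6: ACG (Thr) → AAG (Lys) — missense.
Codon 7: AAA (Lys) → CAA (Gln) — missense.
Codon 8: AUC (Ile) → AAC (Asn) — missense.
Synonymous: 2 of 7.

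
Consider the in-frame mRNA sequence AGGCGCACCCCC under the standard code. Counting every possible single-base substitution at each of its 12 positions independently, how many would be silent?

11

Codon 1 (AGG, Arg): 2 synonymous substitutions.
Codon 2 (CGC, Arg): 3 synonymous substitutions.
Codon 3 (ACC, Thr): 3 synonymous substitutions.
Codon 4 (CCC, Pro): 3 synonymous substitutions.
Total: 2 + 3 + 3 + 3 = 11.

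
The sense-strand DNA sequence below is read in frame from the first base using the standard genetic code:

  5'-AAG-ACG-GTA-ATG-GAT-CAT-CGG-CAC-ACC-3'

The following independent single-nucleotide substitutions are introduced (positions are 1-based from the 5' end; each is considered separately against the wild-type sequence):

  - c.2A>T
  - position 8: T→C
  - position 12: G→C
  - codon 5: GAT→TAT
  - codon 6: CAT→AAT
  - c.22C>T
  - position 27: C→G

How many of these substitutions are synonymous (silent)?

1

Codon 1: AAG (Lys) → ATG (Met) — missense.
Codon 3: GTA (Val) → GCA (Ala) — missense.
Codon 4: ATG (Met) → ATC (Ile) — missense.
Codon 5: GAT (Asp) → TAT (Tyr) — missense.
Codon 6: CAT (His) → AAT (Asn) — missense.
Codon 8: CAC (His) → TAC (Tyr) — missense.
Codon 9: ACC (Thr) → ACG (Thr) — synonymous.
Synonymous: 1 of 7.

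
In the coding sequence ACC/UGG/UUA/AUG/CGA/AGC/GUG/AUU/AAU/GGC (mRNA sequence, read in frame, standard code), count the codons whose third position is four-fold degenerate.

Codon 1 ACC (Thr): third position 4-fold.
Codon 2 UGG (Trp): third position 1-fold.
Codon 3 UUA (Leu): third position 2-fold.
Codon 4 AUG (Met): third position 1-fold.
Codon 5 CGA (Arg): third position 4-fold.
Codon 6 AGC (Ser): third position 2-fold.
Codon 7 GUG (Val): third position 4-fold.
Codon 8 AUU (Ile): third position 3-fold.
Codon 9 AAU (Asn): third position 2-fold.
Codon 10 GGC (Gly): third position 4-fold.
Four-fold degenerate third positions: 4.

4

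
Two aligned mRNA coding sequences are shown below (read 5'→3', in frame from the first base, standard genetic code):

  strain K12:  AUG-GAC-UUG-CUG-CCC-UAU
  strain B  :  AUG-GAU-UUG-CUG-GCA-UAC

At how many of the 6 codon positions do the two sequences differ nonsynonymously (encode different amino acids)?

1

Codon 1: AUG Met / AUG Met — identical.
Codon 2: GAC Asp / GAU Asp — synonymous.
Codon 3: UUG Leu / UUG Leu — identical.
Codon 4: CUG Leu / CUG Leu — identical.
Codon 5: CCC Pro / GCA Ala — nonsynonymous.
Codon 6: UAU Tyr / UAC Tyr — synonymous.
Nonsynonymous differences: 1.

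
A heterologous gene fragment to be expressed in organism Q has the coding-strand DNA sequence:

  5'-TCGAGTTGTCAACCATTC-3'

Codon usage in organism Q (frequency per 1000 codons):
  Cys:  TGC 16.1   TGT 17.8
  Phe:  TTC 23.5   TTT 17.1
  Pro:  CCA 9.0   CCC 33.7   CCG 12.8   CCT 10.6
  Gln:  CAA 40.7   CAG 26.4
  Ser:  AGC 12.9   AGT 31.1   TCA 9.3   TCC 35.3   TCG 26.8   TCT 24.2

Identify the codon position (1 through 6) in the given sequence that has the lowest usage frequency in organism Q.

5

Codon 1 TCG (Ser): 26.8 per 1000.
Codon 2 AGT (Ser): 31.1 per 1000.
Codon 3 TGT (Cys): 17.8 per 1000.
Codon 4 CAA (Gln): 40.7 per 1000.
Codon 5 CCA (Pro): 9.0 per 1000.
Codon 6 TTC (Phe): 23.5 per 1000.
Lowest frequency is 9.0 at codon 5.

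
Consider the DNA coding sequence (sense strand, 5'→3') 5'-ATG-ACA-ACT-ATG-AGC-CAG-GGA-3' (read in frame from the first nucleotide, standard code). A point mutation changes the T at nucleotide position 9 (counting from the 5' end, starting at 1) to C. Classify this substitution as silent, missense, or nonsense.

silent

Position 9 falls in codon 3: ACT → Thr.
After the substitution the codon is ACC → Thr.
Both encode Thr, so the change is synonymous.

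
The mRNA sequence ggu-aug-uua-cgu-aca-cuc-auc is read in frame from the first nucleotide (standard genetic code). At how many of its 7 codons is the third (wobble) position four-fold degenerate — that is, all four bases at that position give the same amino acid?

4

Codon 1 GGU (Gly): third position 4-fold.
Codon 2 AUG (Met): third position 1-fold.
Codon 3 UUA (Leu): third position 2-fold.
Codon 4 CGU (Arg): third position 4-fold.
Codon 5 ACA (Thr): third position 4-fold.
Codon 6 CUC (Leu): third position 4-fold.
Codon 7 AUC (Ile): third position 3-fold.
Four-fold degenerate third positions: 4.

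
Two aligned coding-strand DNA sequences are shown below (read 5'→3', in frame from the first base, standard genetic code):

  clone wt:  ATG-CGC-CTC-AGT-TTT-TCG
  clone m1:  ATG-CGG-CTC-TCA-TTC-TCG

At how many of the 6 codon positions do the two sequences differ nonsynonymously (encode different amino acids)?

Codon 1: ATG Met / ATG Met — identical.
Codon 2: CGC Arg / CGG Arg — synonymous.
Codon 3: CTC Leu / CTC Leu — identical.
Codon 4: AGT Ser / TCA Ser — synonymous.
Codon 5: TTT Phe / TTC Phe — synonymous.
Codon 6: TCG Ser / TCG Ser — identical.
Nonsynonymous differences: 0.

0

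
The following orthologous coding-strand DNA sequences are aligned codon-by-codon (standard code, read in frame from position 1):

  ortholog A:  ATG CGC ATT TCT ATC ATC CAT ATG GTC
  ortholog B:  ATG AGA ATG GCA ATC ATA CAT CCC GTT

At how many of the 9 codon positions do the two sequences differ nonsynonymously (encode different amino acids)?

3

Codon 1: ATG Met / ATG Met — identical.
Codon 2: CGC Arg / AGA Arg — synonymous.
Codon 3: ATT Ile / ATG Met — nonsynonymous.
Codon 4: TCT Ser / GCA Ala — nonsynonymous.
Codon 5: ATC Ile / ATC Ile — identical.
Codon 6: ATC Ile / ATA Ile — synonymous.
Codon 7: CAT His / CAT His — identical.
Codon 8: ATG Met / CCC Pro — nonsynonymous.
Codon 9: GTC Val / GTT Val — synonymous.
Nonsynonymous differences: 3.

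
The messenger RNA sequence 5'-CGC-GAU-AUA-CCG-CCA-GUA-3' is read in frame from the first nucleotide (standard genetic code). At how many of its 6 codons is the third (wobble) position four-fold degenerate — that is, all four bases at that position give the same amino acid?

4

Codon 1 CGC (Arg): third position 4-fold.
Codon 2 GAU (Asp): third position 2-fold.
Codon 3 AUA (Ile): third position 3-fold.
Codon 4 CCG (Pro): third position 4-fold.
Codon 5 CCA (Pro): third position 4-fold.
Codon 6 GUA (Val): third position 4-fold.
Four-fold degenerate third positions: 4.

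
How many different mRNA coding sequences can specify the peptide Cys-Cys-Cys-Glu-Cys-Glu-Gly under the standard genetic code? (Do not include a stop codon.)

Cys: 2 codons.
Cys: 2 codons.
Cys: 2 codons.
Glu: 2 codons.
Cys: 2 codons.
Glu: 2 codons.
Gly: 4 codons.
2 × 2 × 2 × 2 × 2 × 2 × 4 = 256.

256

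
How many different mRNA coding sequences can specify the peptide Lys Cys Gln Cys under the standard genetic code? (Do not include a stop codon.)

Lys: 2 codons.
Cys: 2 codons.
Gln: 2 codons.
Cys: 2 codons.
2 × 2 × 2 × 2 = 16.

16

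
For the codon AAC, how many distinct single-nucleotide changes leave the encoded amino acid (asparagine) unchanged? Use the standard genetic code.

1

Position 1: none → 0 synonymous.
Position 2: none → 0 synonymous.
Position 3: AAT → 1 synonymous.
Total: 0 + 0 + 1 = 1.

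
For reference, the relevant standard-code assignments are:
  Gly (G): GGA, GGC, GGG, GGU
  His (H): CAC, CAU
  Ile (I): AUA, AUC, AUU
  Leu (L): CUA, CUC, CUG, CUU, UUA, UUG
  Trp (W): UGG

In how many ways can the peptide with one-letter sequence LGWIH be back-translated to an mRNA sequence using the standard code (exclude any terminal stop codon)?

Leu: 6 codons.
Gly: 4 codons.
Trp: 1 codon.
Ile: 3 codons.
His: 2 codons.
6 × 4 × 1 × 3 × 2 = 144.

144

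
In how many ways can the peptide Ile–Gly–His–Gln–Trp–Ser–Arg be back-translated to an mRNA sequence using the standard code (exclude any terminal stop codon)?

Ile: 3 codons.
Gly: 4 codons.
His: 2 codons.
Gln: 2 codons.
Trp: 1 codon.
Ser: 6 codons.
Arg: 6 codons.
3 × 4 × 2 × 2 × 1 × 6 × 6 = 1728.

1728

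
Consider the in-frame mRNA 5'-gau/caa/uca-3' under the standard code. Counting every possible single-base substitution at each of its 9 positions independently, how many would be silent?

Codon 1 (GAU, Asp): 1 synonymous substitution.
Codon 2 (CAA, Gln): 1 synonymous substitution.
Codon 3 (UCA, Ser): 3 synonymous substitutions.
Total: 1 + 1 + 3 = 5.

5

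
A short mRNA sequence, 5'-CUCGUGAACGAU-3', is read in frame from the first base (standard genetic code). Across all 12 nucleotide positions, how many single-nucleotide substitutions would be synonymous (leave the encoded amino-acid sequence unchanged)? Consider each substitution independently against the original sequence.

8

Codon 1 (CUC, Leu): 3 synonymous substitutions.
Codon 2 (GUG, Val): 3 synonymous substitutions.
Codon 3 (AAC, Asn): 1 synonymous substitution.
Codon 4 (GAU, Asp): 1 synonymous substitution.
Total: 3 + 3 + 1 + 1 = 8.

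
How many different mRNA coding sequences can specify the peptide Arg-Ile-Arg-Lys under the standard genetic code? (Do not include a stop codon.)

216

Arg: 6 codons.
Ile: 3 codons.
Arg: 6 codons.
Lys: 2 codons.
6 × 3 × 6 × 2 = 216.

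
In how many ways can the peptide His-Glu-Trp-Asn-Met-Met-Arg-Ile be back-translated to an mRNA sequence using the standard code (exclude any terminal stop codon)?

144

His: 2 codons.
Glu: 2 codons.
Trp: 1 codon.
Asn: 2 codons.
Met: 1 codon.
Met: 1 codon.
Arg: 6 codons.
Ile: 3 codons.
2 × 2 × 1 × 2 × 1 × 1 × 6 × 3 = 144.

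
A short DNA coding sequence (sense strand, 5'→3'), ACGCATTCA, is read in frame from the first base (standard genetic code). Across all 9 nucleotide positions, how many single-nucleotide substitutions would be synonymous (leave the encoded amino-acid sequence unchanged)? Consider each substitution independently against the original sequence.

7

Codon 1 (ACG, Thr): 3 synonymous substitutions.
Codon 2 (CAT, His): 1 synonymous substitution.
Codon 3 (TCA, Ser): 3 synonymous substitutions.
Total: 3 + 1 + 3 = 7.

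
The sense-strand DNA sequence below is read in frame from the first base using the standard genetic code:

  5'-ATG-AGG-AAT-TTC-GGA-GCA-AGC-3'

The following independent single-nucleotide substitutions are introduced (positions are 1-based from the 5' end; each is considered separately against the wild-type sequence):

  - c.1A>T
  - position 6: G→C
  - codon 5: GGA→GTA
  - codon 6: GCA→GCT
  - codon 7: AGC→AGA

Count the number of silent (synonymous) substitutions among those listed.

Codon 1: ATG (Met) → TTG (Leu) — missense.
Codon 2: AGG (Arg) → AGC (Ser) — missense.
Codon 5: GGA (Gly) → GTA (Val) — missense.
Codon 6: GCA (Ala) → GCT (Ala) — synonymous.
Codon 7: AGC (Ser) → AGA (Arg) — missense.
Synonymous: 1 of 5.

1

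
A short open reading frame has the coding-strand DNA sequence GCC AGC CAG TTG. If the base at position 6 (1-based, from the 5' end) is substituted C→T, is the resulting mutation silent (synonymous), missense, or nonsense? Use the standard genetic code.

silent

Position 6 falls in codon 2: AGC → Ser.
After the substitution the codon is AGT → Ser.
Both encode Ser, so the change is synonymous.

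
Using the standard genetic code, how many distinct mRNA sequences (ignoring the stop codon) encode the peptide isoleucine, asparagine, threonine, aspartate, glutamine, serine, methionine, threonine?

2304

Ile: 3 codons.
Asn: 2 codons.
Thr: 4 codons.
Asp: 2 codons.
Gln: 2 codons.
Ser: 6 codons.
Met: 1 codon.
Thr: 4 codons.
3 × 2 × 4 × 2 × 2 × 6 × 1 × 4 = 2304.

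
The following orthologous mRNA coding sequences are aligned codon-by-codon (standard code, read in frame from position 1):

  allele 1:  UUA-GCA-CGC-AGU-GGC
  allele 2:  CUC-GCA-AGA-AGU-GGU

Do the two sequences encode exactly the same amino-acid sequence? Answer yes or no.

Codon 1: UUA Leu / CUC Leu — synonymous.
Codon 2: GCA Ala / GCA Ala — identical.
Codon 3: CGC Arg / AGA Arg — synonymous.
Codon 4: AGU Ser / AGU Ser — identical.
Codon 5: GGC Gly / GGU Gly — synonymous.
Nonsynonymous differences: 0 → same protein.

yes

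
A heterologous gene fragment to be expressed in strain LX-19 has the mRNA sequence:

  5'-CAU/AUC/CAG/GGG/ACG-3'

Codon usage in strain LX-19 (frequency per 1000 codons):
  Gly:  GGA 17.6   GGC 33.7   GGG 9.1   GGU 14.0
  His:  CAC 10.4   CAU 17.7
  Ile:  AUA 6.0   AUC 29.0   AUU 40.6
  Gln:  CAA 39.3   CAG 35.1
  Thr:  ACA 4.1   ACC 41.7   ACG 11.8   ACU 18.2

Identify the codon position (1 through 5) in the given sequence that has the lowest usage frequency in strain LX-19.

Codon 1 CAU (His): 17.7 per 1000.
Codon 2 AUC (Ile): 29.0 per 1000.
Codon 3 CAG (Gln): 35.1 per 1000.
Codon 4 GGG (Gly): 9.1 per 1000.
Codon 5 ACG (Thr): 11.8 per 1000.
Lowest frequency is 9.1 at codon 4.

4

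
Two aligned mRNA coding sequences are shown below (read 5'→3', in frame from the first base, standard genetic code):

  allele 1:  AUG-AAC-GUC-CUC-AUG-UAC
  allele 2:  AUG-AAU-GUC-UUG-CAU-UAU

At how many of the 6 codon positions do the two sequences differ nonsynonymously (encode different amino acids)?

Codon 1: AUG Met / AUG Met — identical.
Codon 2: AAC Asn / AAU Asn — synonymous.
Codon 3: GUC Val / GUC Val — identical.
Codon 4: CUC Leu / UUG Leu — synonymous.
Codon 5: AUG Met / CAU His — nonsynonymous.
Codon 6: UAC Tyr / UAU Tyr — synonymous.
Nonsynonymous differences: 1.

1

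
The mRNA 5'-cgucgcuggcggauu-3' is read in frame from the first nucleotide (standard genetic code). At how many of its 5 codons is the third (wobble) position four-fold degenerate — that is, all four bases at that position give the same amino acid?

Codon 1 CGU (Arg): third position 4-fold.
Codon 2 CGC (Arg): third position 4-fold.
Codon 3 UGG (Trp): third position 1-fold.
Codon 4 CGG (Arg): third position 4-fold.
Codon 5 AUU (Ile): third position 3-fold.
Four-fold degenerate third positions: 3.

3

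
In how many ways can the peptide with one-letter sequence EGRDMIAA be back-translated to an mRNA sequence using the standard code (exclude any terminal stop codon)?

Glu: 2 codons.
Gly: 4 codons.
Arg: 6 codons.
Asp: 2 codons.
Met: 1 codon.
Ile: 3 codons.
Ala: 4 codons.
Ala: 4 codons.
2 × 4 × 6 × 2 × 1 × 3 × 4 × 4 = 4608.

4608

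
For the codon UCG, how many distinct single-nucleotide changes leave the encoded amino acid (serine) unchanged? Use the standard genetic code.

3

Position 1: none → 0 synonymous.
Position 2: none → 0 synonymous.
Position 3: UCU, UCC, UCA → 3 synonymous.
Total: 0 + 0 + 3 = 3.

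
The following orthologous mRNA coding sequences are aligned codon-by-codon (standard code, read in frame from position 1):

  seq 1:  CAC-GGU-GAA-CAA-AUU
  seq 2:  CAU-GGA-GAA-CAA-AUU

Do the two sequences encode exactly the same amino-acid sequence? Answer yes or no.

yes

Codon 1: CAC His / CAU His — synonymous.
Codon 2: GGU Gly / GGA Gly — synonymous.
Codon 3: GAA Glu / GAA Glu — identical.
Codon 4: CAA Gln / CAA Gln — identical.
Codon 5: AUU Ile / AUU Ile — identical.
Nonsynonymous differences: 0 → same protein.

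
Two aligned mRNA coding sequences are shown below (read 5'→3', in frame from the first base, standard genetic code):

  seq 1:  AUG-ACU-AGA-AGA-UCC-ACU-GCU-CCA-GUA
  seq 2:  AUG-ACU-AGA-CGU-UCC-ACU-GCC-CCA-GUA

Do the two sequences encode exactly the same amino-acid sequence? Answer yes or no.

Codon 1: AUG Met / AUG Met — identical.
Codon 2: ACU Thr / ACU Thr — identical.
Codon 3: AGA Arg / AGA Arg — identical.
Codon 4: AGA Arg / CGU Arg — synonymous.
Codon 5: UCC Ser / UCC Ser — identical.
Codon 6: ACU Thr / ACU Thr — identical.
Codon 7: GCU Ala / GCC Ala — synonymous.
Codon 8: CCA Pro / CCA Pro — identical.
Codon 9: GUA Val / GUA Val — identical.
Nonsynonymous differences: 0 → same protein.

yes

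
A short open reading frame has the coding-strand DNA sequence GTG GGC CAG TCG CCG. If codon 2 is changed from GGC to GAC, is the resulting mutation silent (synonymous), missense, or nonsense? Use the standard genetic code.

missense

Position 5 falls in codon 2: GGC → Gly.
After the substitution the codon is GAC → Asp.
Gly ≠ Asp, so this is a missense mutation.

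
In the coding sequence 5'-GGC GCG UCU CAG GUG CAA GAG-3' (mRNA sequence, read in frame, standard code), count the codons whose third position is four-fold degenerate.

Codon 1 GGC (Gly): third position 4-fold.
Codon 2 GCG (Ala): third position 4-fold.
Codon 3 UCU (Ser): third position 4-fold.
Codon 4 CAG (Gln): third position 2-fold.
Codon 5 GUG (Val): third position 4-fold.
Codon 6 CAA (Gln): third position 2-fold.
Codon 7 GAG (Glu): third position 2-fold.
Four-fold degenerate third positions: 4.

4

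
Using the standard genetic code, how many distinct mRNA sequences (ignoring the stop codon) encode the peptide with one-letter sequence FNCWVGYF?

512

Phe: 2 codons.
Asn: 2 codons.
Cys: 2 codons.
Trp: 1 codon.
Val: 4 codons.
Gly: 4 codons.
Tyr: 2 codons.
Phe: 2 codons.
2 × 2 × 2 × 1 × 4 × 4 × 2 × 2 = 512.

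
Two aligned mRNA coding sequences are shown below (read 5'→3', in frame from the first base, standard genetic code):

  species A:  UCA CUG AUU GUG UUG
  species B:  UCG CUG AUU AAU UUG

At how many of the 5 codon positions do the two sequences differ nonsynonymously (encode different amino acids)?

1

Codon 1: UCA Ser / UCG Ser — synonymous.
Codon 2: CUG Leu / CUG Leu — identical.
Codon 3: AUU Ile / AUU Ile — identical.
Codon 4: GUG Val / AAU Asn — nonsynonymous.
Codon 5: UUG Leu / UUG Leu — identical.
Nonsynonymous differences: 1.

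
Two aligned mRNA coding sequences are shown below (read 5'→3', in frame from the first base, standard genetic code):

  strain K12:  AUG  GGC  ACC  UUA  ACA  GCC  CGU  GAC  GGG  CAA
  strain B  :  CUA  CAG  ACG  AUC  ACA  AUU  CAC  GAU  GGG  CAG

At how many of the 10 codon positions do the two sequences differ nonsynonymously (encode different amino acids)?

5

Codon 1: AUG Met / CUA Leu — nonsynonymous.
Codon 2: GGC Gly / CAG Gln — nonsynonymous.
Codon 3: ACC Thr / ACG Thr — synonymous.
Codon 4: UUA Leu / AUC Ile — nonsynonymous.
Codon 5: ACA Thr / ACA Thr — identical.
Codon 6: GCC Ala / AUU Ile — nonsynonymous.
Codon 7: CGU Arg / CAC His — nonsynonymous.
Codon 8: GAC Asp / GAU Asp — synonymous.
Codon 9: GGG Gly / GGG Gly — identical.
Codon 10: CAA Gln / CAG Gln — synonymous.
Nonsynonymous differences: 5.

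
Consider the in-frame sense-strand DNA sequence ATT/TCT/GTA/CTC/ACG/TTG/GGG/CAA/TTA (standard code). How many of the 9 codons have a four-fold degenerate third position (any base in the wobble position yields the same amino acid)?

5

Codon 1 ATT (Ile): third position 3-fold.
Codon 2 TCT (Ser): third position 4-fold.
Codon 3 GTA (Val): third position 4-fold.
Codon 4 CTC (Leu): third position 4-fold.
Codon 5 ACG (Thr): third position 4-fold.
Codon 6 TTG (Leu): third position 2-fold.
Codon 7 GGG (Gly): third position 4-fold.
Codon 8 CAA (Gln): third position 2-fold.
Codon 9 TTA (Leu): third position 2-fold.
Four-fold degenerate third positions: 5.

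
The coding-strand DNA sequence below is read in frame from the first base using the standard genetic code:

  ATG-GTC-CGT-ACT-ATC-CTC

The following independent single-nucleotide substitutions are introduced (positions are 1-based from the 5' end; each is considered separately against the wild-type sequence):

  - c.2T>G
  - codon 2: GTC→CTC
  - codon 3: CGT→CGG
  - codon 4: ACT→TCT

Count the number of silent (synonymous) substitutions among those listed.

Codon 1: ATG (Met) → AGG (Arg) — missense.
Codon 2: GTC (Val) → CTC (Leu) — missense.
Codon 3: CGT (Arg) → CGG (Arg) — synonymous.
Codon 4: ACT (Thr) → TCT (Ser) — missense.
Synonymous: 1 of 4.

1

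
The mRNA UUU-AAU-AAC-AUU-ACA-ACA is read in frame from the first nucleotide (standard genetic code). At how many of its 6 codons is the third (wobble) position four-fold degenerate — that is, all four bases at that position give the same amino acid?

Codon 1 UUU (Phe): third position 2-fold.
Codon 2 AAU (Asn): third position 2-fold.
Codon 3 AAC (Asn): third position 2-fold.
Codon 4 AUU (Ile): third position 3-fold.
Codon 5 ACA (Thr): third position 4-fold.
Codon 6 ACA (Thr): third position 4-fold.
Four-fold degenerate third positions: 2.

2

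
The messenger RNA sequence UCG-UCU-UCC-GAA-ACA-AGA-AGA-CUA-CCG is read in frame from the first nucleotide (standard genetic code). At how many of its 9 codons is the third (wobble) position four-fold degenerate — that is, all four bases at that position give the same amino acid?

Codon 1 UCG (Ser): third position 4-fold.
Codon 2 UCU (Ser): third position 4-fold.
Codon 3 UCC (Ser): third position 4-fold.
Codon 4 GAA (Glu): third position 2-fold.
Codon 5 ACA (Thr): third position 4-fold.
Codon 6 AGA (Arg): third position 2-fold.
Codon 7 AGA (Arg): third position 2-fold.
Codon 8 CUA (Leu): third position 4-fold.
Codon 9 CCG (Pro): third position 4-fold.
Four-fold degenerate third positions: 6.

6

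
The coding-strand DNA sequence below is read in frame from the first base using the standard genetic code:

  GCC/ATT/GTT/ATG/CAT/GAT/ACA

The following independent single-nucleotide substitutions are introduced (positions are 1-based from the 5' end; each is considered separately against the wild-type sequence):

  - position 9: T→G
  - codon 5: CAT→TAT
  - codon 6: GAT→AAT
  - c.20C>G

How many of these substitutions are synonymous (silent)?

Codon 3: GTT (Val) → GTG (Val) — synonymous.
Codon 5: CAT (His) → TAT (Tyr) — missense.
Codon 6: GAT (Asp) → AAT (Asn) — missense.
Codon 7: ACA (Thr) → AGA (Arg) — missense.
Synonymous: 1 of 4.

1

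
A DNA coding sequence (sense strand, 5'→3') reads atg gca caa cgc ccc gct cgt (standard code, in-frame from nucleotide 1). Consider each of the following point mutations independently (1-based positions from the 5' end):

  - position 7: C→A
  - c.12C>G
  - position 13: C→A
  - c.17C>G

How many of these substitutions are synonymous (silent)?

1

Codon 3: CAA (Gln) → AAA (Lys) — missense.
Codon 4: CGC (Arg) → CGG (Arg) — synonymous.
Codon 5: CCC (Pro) → ACC (Thr) — missense.
Codon 6: GCT (Ala) → GGT (Gly) — missense.
Synonymous: 1 of 4.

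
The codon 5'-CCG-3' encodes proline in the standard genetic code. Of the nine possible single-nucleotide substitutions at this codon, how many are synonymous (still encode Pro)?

3

Position 1: none → 0 synonymous.
Position 2: none → 0 synonymous.
Position 3: CCT, CCC, CCA → 3 synonymous.
Total: 0 + 0 + 3 = 3.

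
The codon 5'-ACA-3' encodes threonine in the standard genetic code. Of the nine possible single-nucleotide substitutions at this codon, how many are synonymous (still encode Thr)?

Position 1: none → 0 synonymous.
Position 2: none → 0 synonymous.
Position 3: ACU, ACC, ACG → 3 synonymous.
Total: 0 + 0 + 3 = 3.

3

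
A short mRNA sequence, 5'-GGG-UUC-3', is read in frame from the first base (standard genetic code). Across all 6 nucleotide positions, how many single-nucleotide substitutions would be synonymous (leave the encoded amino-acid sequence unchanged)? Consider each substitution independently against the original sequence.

4

Codon 1 (GGG, Gly): 3 synonymous substitutions.
Codon 2 (UUC, Phe): 1 synonymous substitution.
Total: 3 + 1 = 4.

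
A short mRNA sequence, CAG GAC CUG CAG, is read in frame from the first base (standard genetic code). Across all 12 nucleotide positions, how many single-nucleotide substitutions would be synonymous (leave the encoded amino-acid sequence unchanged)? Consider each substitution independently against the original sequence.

7

Codon 1 (CAG, Gln): 1 synonymous substitution.
Codon 2 (GAC, Asp): 1 synonymous substitution.
Codon 3 (CUG, Leu): 4 synonymous substitutions.
Codon 4 (CAG, Gln): 1 synonymous substitution.
Total: 1 + 1 + 4 + 1 = 7.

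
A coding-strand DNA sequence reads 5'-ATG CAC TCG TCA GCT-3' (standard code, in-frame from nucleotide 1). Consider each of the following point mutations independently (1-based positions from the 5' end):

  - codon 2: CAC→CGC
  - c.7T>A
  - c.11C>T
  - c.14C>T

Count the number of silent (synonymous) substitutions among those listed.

0

Codon 2: CAC (His) → CGC (Arg) — missense.
Codon 3: TCG (Ser) → ACG (Thr) — missense.
Codon 4: TCA (Ser) → TTA (Leu) — missense.
Codon 5: GCT (Ala) → GTT (Val) — missense.
Synonymous: 0 of 4.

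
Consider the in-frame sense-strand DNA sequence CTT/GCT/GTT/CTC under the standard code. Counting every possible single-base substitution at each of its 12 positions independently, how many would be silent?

Codon 1 (CTT, Leu): 3 synonymous substitutions.
Codon 2 (GCT, Ala): 3 synonymous substitutions.
Codon 3 (GTT, Val): 3 synonymous substitutions.
Codon 4 (CTC, Leu): 3 synonymous substitutions.
Total: 3 + 3 + 3 + 3 = 12.

12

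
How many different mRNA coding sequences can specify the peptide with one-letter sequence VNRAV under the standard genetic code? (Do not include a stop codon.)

768

Val: 4 codons.
Asn: 2 codons.
Arg: 6 codons.
Ala: 4 codons.
Val: 4 codons.
4 × 2 × 6 × 4 × 4 = 768.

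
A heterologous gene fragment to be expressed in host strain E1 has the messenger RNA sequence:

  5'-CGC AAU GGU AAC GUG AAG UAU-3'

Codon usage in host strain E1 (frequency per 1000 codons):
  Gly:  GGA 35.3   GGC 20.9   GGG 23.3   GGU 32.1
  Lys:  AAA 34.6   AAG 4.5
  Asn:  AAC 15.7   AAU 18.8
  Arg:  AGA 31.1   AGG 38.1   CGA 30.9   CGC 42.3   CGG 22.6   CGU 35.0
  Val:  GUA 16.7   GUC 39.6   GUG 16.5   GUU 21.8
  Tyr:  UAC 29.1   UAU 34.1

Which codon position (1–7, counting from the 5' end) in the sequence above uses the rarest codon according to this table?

6

Codon 1 CGC (Arg): 42.3 per 1000.
Codon 2 AAU (Asn): 18.8 per 1000.
Codon 3 GGU (Gly): 32.1 per 1000.
Codon 4 AAC (Asn): 15.7 per 1000.
Codon 5 GUG (Val): 16.5 per 1000.
Codon 6 AAG (Lys): 4.5 per 1000.
Codon 7 UAU (Tyr): 34.1 per 1000.
Lowest frequency is 4.5 at codon 6.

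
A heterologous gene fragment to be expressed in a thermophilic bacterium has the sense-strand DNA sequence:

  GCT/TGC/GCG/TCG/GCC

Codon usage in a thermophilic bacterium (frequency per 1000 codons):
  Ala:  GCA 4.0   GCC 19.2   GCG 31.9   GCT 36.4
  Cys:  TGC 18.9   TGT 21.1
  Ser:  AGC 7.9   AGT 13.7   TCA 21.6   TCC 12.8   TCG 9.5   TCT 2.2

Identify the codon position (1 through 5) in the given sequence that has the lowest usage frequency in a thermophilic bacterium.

Codon 1 GCT (Ala): 36.4 per 1000.
Codon 2 TGC (Cys): 18.9 per 1000.
Codon 3 GCG (Ala): 31.9 per 1000.
Codon 4 TCG (Ser): 9.5 per 1000.
Codon 5 GCC (Ala): 19.2 per 1000.
Lowest frequency is 9.5 at codon 4.

4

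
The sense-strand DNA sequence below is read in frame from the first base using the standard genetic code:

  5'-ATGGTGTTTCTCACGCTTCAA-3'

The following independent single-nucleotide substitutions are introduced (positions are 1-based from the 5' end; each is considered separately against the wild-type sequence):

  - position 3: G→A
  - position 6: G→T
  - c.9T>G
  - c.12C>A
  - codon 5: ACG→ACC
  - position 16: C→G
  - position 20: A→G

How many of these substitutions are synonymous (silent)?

3

Codon 1: ATG (Met) → ATA (Ile) — missense.
Codon 2: GTG (Val) → GTT (Val) — synonymous.
Codon 3: TTT (Phe) → TTG (Leu) — missense.
Codon 4: CTC (Leu) → CTA (Leu) — synonymous.
Codon 5: ACG (Thr) → ACC (Thr) — synonymous.
Codon 6: CTT (Leu) → GTT (Val) — missense.
Codon 7: CAA (Gln) → CGA (Arg) — missense.
Synonymous: 3 of 7.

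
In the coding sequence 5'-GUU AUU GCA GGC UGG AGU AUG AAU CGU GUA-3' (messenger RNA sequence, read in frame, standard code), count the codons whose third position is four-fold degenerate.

Codon 1 GUU (Val): third position 4-fold.
Codon 2 AUU (Ile): third position 3-fold.
Codon 3 GCA (Ala): third position 4-fold.
Codon 4 GGC (Gly): third position 4-fold.
Codon 5 UGG (Trp): third position 1-fold.
Codon 6 AGU (Ser): third position 2-fold.
Codon 7 AUG (Met): third position 1-fold.
Codon 8 AAU (Asn): third position 2-fold.
Codon 9 CGU (Arg): third position 4-fold.
Codon 10 GUA (Val): third position 4-fold.
Four-fold degenerate third positions: 5.

5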